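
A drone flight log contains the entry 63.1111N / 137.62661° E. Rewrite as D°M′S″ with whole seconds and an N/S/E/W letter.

63°06′40″ N, 137°37′36″ E

φ: 0.111100 × 60 = 6.66600′ → 6′, remainder × 60 = 39.96″
Lon: 0.626610° → 37.59660′; 0.59660 × 60 = 35.80″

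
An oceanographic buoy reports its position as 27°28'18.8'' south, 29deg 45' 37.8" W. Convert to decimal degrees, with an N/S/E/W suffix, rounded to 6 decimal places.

27.471889° S, 29.760500° W

Lat: 28′ + 18.8″ = 28.31333′; 27 + 28.31333/60 = 27.4718889
λ: 29° + 45/60 + 37.8/3600 = 29 + 0.750000 + 0.010500 = 29.7605000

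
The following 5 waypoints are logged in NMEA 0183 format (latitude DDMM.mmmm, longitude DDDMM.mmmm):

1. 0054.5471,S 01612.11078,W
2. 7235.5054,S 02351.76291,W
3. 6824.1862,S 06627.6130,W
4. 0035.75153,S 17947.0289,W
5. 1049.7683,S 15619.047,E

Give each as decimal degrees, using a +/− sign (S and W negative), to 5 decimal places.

1. -0.90912, -16.20185
2. -72.59176, -23.86272
3. -68.40310, -66.46022
4. -0.59586, -179.78382
5. -10.82947, 156.31745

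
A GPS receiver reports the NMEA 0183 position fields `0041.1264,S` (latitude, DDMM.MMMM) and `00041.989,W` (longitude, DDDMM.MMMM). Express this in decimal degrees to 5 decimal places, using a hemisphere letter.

φ: split at 2 digits → 00° and 41.1264′; 0 + 41.1264/60 = 0.685440
Lon: split at 3 digits → 000° and 41.989′; 0 + 41.989/60 = 0.699817

0.68544° S, 0.69982° W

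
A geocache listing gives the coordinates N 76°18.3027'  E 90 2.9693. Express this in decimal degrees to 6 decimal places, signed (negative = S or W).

76.305045, 90.049488

φ: 76 + 18.3027/60 = 76.3050450
N ⇒ keep positive
λ: 2.9693′ = 0.049488°; total 90.0494883
E ⇒ keep positive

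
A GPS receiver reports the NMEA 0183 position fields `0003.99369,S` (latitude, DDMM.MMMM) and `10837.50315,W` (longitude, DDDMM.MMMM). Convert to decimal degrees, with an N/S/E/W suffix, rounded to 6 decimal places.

0.066562° S, 108.625053° W

Lat: degrees = first 2 digits = 0, minutes = 3.99369; 0 + 3.99369/60 = 0.0665615
Lon: split at 3 digits → 108° and 37.50315′; 108 + 37.50315/60 = 108.6250525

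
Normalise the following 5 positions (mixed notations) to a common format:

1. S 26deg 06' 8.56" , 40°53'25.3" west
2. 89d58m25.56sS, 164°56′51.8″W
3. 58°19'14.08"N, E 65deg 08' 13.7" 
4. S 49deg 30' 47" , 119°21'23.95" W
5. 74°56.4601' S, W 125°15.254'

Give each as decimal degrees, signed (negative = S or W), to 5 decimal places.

Point 1:
  Latitude: 26° + 6/60 + 8.56/3600 = 26 + 0.100000 + 0.002378 = 26.102378
  hemisphere S, so the sign is −
  Lon: 53′ + 25.3″ = 53.42167′; 40 + 53.42167/60 = 40.890361
  W → negative
Point 2:
  Lat: 58′ + 25.56″ = 58.42600′; 89 + 58.42600/60 = 89.973767
  S ⇒ negate
  Lon: 164 + 56/60 + 51.8/3600 = 164.947722
  hemisphere W, so the sign is −
Point 3:
  φ: 58 + 19/60 + 14.08/3600 = 58.320578
  N ⇒ keep positive
  Longitude: 8′ + 13.7″ = 8.22833′; 65 + 8.22833/60 = 65.137139
  E → positive
Point 4:
  Latitude: 30′ + 47″ = 30.78333′; 49 + 30.78333/60 = 49.513056
  S → negative
  Lon: 21′ + 23.95″ = 21.39917′; 119 + 21.39917/60 = 119.356653
  W ⇒ negate
Point 5:
  φ: 56.4601′ = 0.941002°; total 74.941002
  S → negative
  Longitude: 15.254′ = 0.254233°; total 125.254233
  W ⇒ negate

1. -26.10238, -40.89036
2. -89.97377, -164.94772
3. 58.32058, 65.13714
4. -49.51306, -119.35665
5. -74.94100, -125.25423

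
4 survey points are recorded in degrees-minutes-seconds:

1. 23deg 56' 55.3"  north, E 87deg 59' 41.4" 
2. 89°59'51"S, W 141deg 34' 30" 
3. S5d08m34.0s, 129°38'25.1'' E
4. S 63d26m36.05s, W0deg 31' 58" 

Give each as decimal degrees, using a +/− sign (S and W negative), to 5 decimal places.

Point 1:
  Lat: 23° + 56/60 + 55.3/3600 = 23 + 0.933333 + 0.015361 = 23.948694
  N ⇒ keep positive
  λ: 59′ + 41.4″ = 59.69000′; 87 + 59.69000/60 = 87.994833
  E ⇒ keep positive
Point 2:
  Lat: 59′ + 51″ = 59.85000′; 89 + 59.85000/60 = 89.997500
  hemisphere S, so the sign is −
  Lon: 141 + 34/60 + 30/3600 = 141.575000
  hemisphere W, so the sign is −
Point 3:
  Lat: 5° + 8/60 + 34/3600 = 5 + 0.133333 + 0.009444 = 5.142778
  hemisphere S, so the sign is −
  Longitude: 38′ + 25.1″ = 38.41833′; 129 + 38.41833/60 = 129.640306
  E ⇒ keep positive
Point 4:
  φ: 63 + 26/60 + 36.05/3600 = 63.443347
  S → negative
  Lon: 31′ + 58″ = 31.96667′; 0 + 31.96667/60 = 0.532778
  hemisphere W, so the sign is −

1. 23.94869, 87.99483
2. -89.99750, -141.57500
3. -5.14278, 129.64031
4. -63.44335, -0.53278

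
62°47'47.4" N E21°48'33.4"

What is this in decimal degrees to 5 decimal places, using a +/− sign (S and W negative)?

62.79650, 21.80928

φ: 62 + 47/60 + 47.4/3600 = 62.796500
N → positive
Longitude: 21 + 48/60 + 33.4/3600 = 21.809278
E → positive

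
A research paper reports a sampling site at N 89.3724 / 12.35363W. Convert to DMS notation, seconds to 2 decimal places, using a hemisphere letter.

89°22′20.64″ N, 12°21′13.07″ W

Latitude: 0.372400 × 60 = 22.34400′ → 22′, remainder × 60 = 20.6400″
λ: 0.353630° → 21.21780′; 0.21780 × 60 = 13.0680″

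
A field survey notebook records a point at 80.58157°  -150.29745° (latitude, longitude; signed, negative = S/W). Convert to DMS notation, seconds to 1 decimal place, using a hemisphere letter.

80°34′53.7″ N, 150°17′50.8″ W

φ: 0.581570° → 34.89420′; 0.89420 × 60 = 53.652″
Longitude is negative → W; |value| = 150.297450
Lon: 0.297450 × 60 = 17.84700′ → 17′, remainder × 60 = 50.820″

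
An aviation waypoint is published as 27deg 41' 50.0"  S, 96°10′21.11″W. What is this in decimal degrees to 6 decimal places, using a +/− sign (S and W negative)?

-27.697222, -96.172531

Lat: 27° + 41/60 + 50/3600 = 27 + 0.683333 + 0.013889 = 27.6972222
hemisphere S, so the sign is −
Longitude: 96° + 10/60 + 21.11/3600 = 96 + 0.166667 + 0.005864 = 96.1725306
W → negative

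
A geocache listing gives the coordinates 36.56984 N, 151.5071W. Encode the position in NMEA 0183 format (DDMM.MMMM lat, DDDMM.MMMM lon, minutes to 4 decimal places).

3634.1904,N / 15130.4260,W

Latitude: minutes = (36.569840 − 36) × 60 = 34.190400
Longitude: 151° + 0.507100 × 60 = 151° 30.426000′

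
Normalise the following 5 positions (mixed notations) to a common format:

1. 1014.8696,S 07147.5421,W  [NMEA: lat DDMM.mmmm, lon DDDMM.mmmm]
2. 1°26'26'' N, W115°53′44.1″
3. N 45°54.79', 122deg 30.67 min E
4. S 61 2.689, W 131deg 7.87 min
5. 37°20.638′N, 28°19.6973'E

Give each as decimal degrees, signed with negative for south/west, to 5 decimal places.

1. -10.24783, -71.79237
2. 1.44056, -115.89558
3. 45.91317, 122.51117
4. -61.04482, -131.13117
5. 37.34397, 28.32829

Point 1:
  Lat: split at 2 digits → 10° and 14.8696′; 10 + 14.8696/60 = 10.247827
  hemisphere S, so the sign is −
  Lon: split at 3 digits → 071° and 47.5421′; 71 + 47.5421/60 = 71.792368
  W ⇒ negate
Point 2:
  Lat: 1 + 26/60 + 26/3600 = 1.440556
  N → positive
  Longitude: 115 + 53/60 + 44.1/3600 = 115.895583
  W ⇒ negate
Point 3:
  Latitude: 54.79′ = 0.913167°; total 45.913167
  N ⇒ keep positive
  Lon: 30.67′ = 0.511167°; total 122.511167
  E → positive
Point 4:
  Latitude: 61 + 2.689/60 = 61.044817
  S → negative
  λ: 7.87′ = 0.131167°; total 131.131167
  hemisphere W, so the sign is −
Point 5:
  Latitude: 20.638′ = 0.343967°; total 37.343967
  N ⇒ keep positive
  Lon: 19.6973′ = 0.328288°; total 28.328288
  E ⇒ keep positive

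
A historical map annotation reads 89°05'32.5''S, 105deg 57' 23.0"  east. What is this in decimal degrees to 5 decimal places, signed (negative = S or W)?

-89.09236, 105.95639

Lat: 89° + 5/60 + 32.5/3600 = 89 + 0.083333 + 0.009028 = 89.092361
hemisphere S, so the sign is −
λ: 57′ + 23″ = 57.38333′; 105 + 57.38333/60 = 105.956389
E ⇒ keep positive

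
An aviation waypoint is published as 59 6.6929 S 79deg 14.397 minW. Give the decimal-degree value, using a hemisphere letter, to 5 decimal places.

59.11155° S, 79.23995° W

Latitude: 6.6929′ = 0.111548°; total 59.111548
Longitude: 79 + 14.397/60 = 79.239950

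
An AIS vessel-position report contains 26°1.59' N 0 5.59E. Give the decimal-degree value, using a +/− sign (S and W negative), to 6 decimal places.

Latitude: 1.59′ = 0.026500°; total 26.0265000
N ⇒ keep positive
Lon: 0 + 5.59/60 = 0.0931667
E ⇒ keep positive

26.026500, 0.093167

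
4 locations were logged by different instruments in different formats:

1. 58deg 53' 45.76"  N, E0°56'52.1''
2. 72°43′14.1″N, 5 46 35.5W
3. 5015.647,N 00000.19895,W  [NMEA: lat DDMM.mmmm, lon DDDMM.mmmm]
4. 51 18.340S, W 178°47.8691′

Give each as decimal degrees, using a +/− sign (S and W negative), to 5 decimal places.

Point 1:
  Latitude: 58 + 53/60 + 45.76/3600 = 58.896044
  N ⇒ keep positive
  Longitude: 56′ + 52.1″ = 56.86833′; 0 + 56.86833/60 = 0.947806
  E → positive
Point 2:
  Lat: 43′ + 14.1″ = 43.23500′; 72 + 43.23500/60 = 72.720583
  N → positive
  Longitude: 5° + 46/60 + 35.5/3600 = 5 + 0.766667 + 0.009861 = 5.776528
  W → negative
Point 3:
  Latitude: degrees = first 2 digits = 50, minutes = 15.647; 50 + 15.647/60 = 50.260783
  N → positive
  λ: degrees = first 3 digits = 0, minutes = 0.19895; 0 + 0.19895/60 = 0.003316
  W ⇒ negate
Point 4:
  Lat: 18.34′ = 0.305667°; total 51.305667
  hemisphere S, so the sign is −
  λ: 47.8691′ = 0.797818°; total 178.797818
  W ⇒ negate

1. 58.89604, 0.94781
2. 72.72058, -5.77653
3. 50.26078, -0.00332
4. -51.30567, -178.79782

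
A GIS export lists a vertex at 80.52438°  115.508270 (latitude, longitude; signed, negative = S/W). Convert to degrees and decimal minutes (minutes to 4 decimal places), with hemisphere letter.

80° 31.4628′ N, 115° 30.4962′ E

Lat: minutes = (80.524380 − 80) × 60 = 31.462800
λ: 115° + 0.508270 × 60 = 115° 30.496200′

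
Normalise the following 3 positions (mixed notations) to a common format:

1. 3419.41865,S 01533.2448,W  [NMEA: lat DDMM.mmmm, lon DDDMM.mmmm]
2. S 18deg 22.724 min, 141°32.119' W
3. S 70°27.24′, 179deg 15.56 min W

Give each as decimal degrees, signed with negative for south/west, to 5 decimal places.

Point 1:
  Latitude: split at 2 digits → 34° and 19.41865′; 34 + 19.41865/60 = 34.323644
  S → negative
  Longitude: split at 3 digits → 015° and 33.2448′; 15 + 33.2448/60 = 15.554080
  W ⇒ negate
Point 2:
  Latitude: 22.724′ = 0.378733°; total 18.378733
  hemisphere S, so the sign is −
  Lon: 32.119′ = 0.535317°; total 141.535317
  W → negative
Point 3:
  Latitude: 70 + 27.24/60 = 70.454000
  S → negative
  Longitude: 15.56′ = 0.259333°; total 179.259333
  W ⇒ negate

1. -34.32364, -15.55408
2. -18.37873, -141.53532
3. -70.45400, -179.25933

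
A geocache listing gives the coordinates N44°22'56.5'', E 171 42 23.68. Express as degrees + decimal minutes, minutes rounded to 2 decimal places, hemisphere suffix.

44° 22.94′ N, 171° 42.39′ E

φ: 22 + 56.5/60 = 22.9417′
Lon: seconds/60 = 0.39467; minutes = 42 + 0.39467 = 42.3947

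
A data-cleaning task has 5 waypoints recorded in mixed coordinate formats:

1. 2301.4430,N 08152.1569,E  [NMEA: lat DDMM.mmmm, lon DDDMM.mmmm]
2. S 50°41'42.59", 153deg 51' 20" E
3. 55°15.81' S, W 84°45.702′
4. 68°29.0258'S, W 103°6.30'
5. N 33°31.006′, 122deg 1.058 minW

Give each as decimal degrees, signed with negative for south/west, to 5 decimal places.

1. 23.02405, 81.86928
2. -50.69516, 153.85556
3. -55.26350, -84.76170
4. -68.48376, -103.10500
5. 33.51677, -122.01763

Point 1:
  Latitude: degrees = first 2 digits = 23, minutes = 1.443; 23 + 1.443/60 = 23.024050
  N ⇒ keep positive
  Longitude: split at 3 digits → 081° and 52.1569′; 81 + 52.1569/60 = 81.869282
  E → positive
Point 2:
  Latitude: 50° + 41/60 + 42.59/3600 = 50 + 0.683333 + 0.011831 = 50.695164
  S → negative
  λ: 153° + 51/60 + 20/3600 = 153 + 0.850000 + 0.005556 = 153.855556
  E → positive
Point 3:
  Latitude: 55 + 15.81/60 = 55.263500
  hemisphere S, so the sign is −
  λ: 84 + 45.702/60 = 84.761700
  W ⇒ negate
Point 4:
  φ: 29.0258′ = 0.483763°; total 68.483763
  S ⇒ negate
  λ: 103 + 6.3/60 = 103.105000
  W → negative
Point 5:
  Lat: 31.006′ = 0.516767°; total 33.516767
  N → positive
  Lon: 1.058′ = 0.017633°; total 122.017633
  W ⇒ negate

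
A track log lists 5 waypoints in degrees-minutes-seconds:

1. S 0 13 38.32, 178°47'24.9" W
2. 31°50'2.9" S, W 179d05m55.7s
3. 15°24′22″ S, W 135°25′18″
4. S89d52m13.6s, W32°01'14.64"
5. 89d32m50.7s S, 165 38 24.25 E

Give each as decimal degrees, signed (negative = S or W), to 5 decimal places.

1. -0.22731, -178.79025
2. -31.83414, -179.09881
3. -15.40611, -135.42167
4. -89.87044, -32.02073
5. -89.54742, 165.64007

Point 1:
  φ: 0 + 13/60 + 38.32/3600 = 0.227311
  hemisphere S, so the sign is −
  λ: 178 + 47/60 + 24.9/3600 = 178.790250
  W → negative
Point 2:
  Latitude: 31 + 50/60 + 2.9/3600 = 31.834139
  hemisphere S, so the sign is −
  Longitude: 5′ + 55.7″ = 5.92833′; 179 + 5.92833/60 = 179.098806
  W ⇒ negate
Point 3:
  Lat: 15° + 24/60 + 22/3600 = 15 + 0.400000 + 0.006111 = 15.406111
  hemisphere S, so the sign is −
  Lon: 25′ + 18″ = 25.30000′; 135 + 25.30000/60 = 135.421667
  hemisphere W, so the sign is −
Point 4:
  φ: 89° + 52/60 + 13.6/3600 = 89 + 0.866667 + 0.003778 = 89.870444
  S ⇒ negate
  Lon: 1′ + 14.64″ = 1.24400′; 32 + 1.24400/60 = 32.020733
  hemisphere W, so the sign is −
Point 5:
  Latitude: 32′ + 50.7″ = 32.84500′; 89 + 32.84500/60 = 89.547417
  hemisphere S, so the sign is −
  λ: 38′ + 24.25″ = 38.40417′; 165 + 38.40417/60 = 165.640069
  E ⇒ keep positive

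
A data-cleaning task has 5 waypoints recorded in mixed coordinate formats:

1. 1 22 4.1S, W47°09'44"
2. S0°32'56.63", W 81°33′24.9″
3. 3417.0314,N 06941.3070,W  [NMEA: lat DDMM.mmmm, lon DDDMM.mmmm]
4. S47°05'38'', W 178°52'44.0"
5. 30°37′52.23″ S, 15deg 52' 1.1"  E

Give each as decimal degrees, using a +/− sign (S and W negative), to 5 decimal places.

Point 1:
  φ: 1° + 22/60 + 4.1/3600 = 1 + 0.366667 + 0.001139 = 1.367806
  S → negative
  Lon: 47° + 9/60 + 44/3600 = 47 + 0.150000 + 0.012222 = 47.162222
  hemisphere W, so the sign is −
Point 2:
  Lat: 0 + 32/60 + 56.63/3600 = 0.549064
  S ⇒ negate
  λ: 81° + 33/60 + 24.9/3600 = 81 + 0.550000 + 0.006917 = 81.556917
  hemisphere W, so the sign is −
Point 3:
  φ: degrees = first 2 digits = 34, minutes = 17.0314; 34 + 17.0314/60 = 34.283857
  N → positive
  λ: degrees = first 3 digits = 69, minutes = 41.307; 69 + 41.307/60 = 69.688450
  W → negative
Point 4:
  Latitude: 47° + 5/60 + 38/3600 = 47 + 0.083333 + 0.010556 = 47.093889
  S ⇒ negate
  λ: 52′ + 44″ = 52.73333′; 178 + 52.73333/60 = 178.878889
  W ⇒ negate
Point 5:
  φ: 30 + 37/60 + 52.23/3600 = 30.631175
  S → negative
  Longitude: 15° + 52/60 + 1.1/3600 = 15 + 0.866667 + 0.000306 = 15.866972
  E → positive

1. -1.36781, -47.16222
2. -0.54906, -81.55692
3. 34.28386, -69.68845
4. -47.09389, -178.87889
5. -30.63118, 15.86697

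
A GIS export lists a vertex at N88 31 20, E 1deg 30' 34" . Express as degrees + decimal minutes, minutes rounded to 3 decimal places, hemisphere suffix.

88° 31.333′ N, 1° 30.567′ E

φ: seconds/60 = 0.33333; minutes = 31 + 0.33333 = 31.33333
Lon: seconds/60 = 0.56667; minutes = 30 + 0.56667 = 30.56667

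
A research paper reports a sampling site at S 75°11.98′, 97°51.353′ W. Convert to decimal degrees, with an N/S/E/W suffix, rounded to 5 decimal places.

φ: 75 + 11.98/60 = 75.199667
Longitude: 51.353′ = 0.855883°; total 97.855883

75.19967° S, 97.85588° W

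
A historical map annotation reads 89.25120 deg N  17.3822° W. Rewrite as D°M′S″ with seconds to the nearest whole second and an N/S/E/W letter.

89°15′4″ N, 17°22′56″ W

Latitude: 0.251200 × 60 = 15.07200′ → 15′, remainder × 60 = 4.32″
Lon: 0.382200° → 22.93200′; 0.93200 × 60 = 55.92″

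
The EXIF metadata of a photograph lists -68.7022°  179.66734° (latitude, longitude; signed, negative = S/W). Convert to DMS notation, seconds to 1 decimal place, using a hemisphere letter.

68°42′7.9″ S, 179°40′2.4″ E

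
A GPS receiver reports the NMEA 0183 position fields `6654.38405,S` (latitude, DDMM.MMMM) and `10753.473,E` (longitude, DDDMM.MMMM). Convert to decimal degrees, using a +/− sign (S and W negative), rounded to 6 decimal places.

Latitude: degrees = first 2 digits = 66, minutes = 54.38405; 66 + 54.38405/60 = 66.9064008
S ⇒ negate
Longitude: split at 3 digits → 107° and 53.473′; 107 + 53.473/60 = 107.8912167
E ⇒ keep positive

-66.906401, 107.891217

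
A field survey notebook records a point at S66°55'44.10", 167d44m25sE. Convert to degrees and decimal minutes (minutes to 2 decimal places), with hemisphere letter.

66° 55.74′ S, 167° 44.42′ E

Latitude: seconds/60 = 0.73500; minutes = 55 + 0.73500 = 55.7350
λ: seconds/60 = 0.41667; minutes = 44 + 0.41667 = 44.4167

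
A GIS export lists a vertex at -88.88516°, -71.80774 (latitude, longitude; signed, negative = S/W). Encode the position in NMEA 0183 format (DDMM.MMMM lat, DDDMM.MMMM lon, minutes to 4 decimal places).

8853.1096,S / 07148.4644,W

Latitude is negative → S; |value| = 88.885160
Latitude: 88° + 0.885160 × 60 = 88° 53.109600′
Longitude is negative → W; |value| = 71.807740
λ: 71° + 0.807740 × 60 = 71° 48.464400′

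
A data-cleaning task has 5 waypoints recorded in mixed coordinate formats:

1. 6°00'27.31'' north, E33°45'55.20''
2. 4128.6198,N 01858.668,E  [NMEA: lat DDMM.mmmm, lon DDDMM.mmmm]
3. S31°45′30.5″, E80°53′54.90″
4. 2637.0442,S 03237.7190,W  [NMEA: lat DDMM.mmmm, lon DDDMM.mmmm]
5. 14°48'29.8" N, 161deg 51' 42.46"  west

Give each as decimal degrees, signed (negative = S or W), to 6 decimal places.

1. 6.007586, 33.765333
2. 41.476997, 18.977800
3. -31.758472, 80.898583
4. -26.617403, -32.628650
5. 14.808278, -161.861794

Point 1:
  φ: 6 + 0/60 + 27.31/3600 = 6.0075861
  N → positive
  Longitude: 33 + 45/60 + 55.2/3600 = 33.7653333
  E → positive
Point 2:
  Latitude: degrees = first 2 digits = 41, minutes = 28.6198; 41 + 28.6198/60 = 41.4769967
  N ⇒ keep positive
  λ: degrees = first 3 digits = 18, minutes = 58.668; 18 + 58.668/60 = 18.9778000
  E ⇒ keep positive
Point 3:
  Latitude: 31° + 45/60 + 30.5/3600 = 31 + 0.750000 + 0.008472 = 31.7584722
  hemisphere S, so the sign is −
  Lon: 53′ + 54.9″ = 53.91500′; 80 + 53.91500/60 = 80.8985833
  E → positive
Point 4:
  φ: degrees = first 2 digits = 26, minutes = 37.0442; 26 + 37.0442/60 = 26.6174033
  S ⇒ negate
  Lon: degrees = first 3 digits = 32, minutes = 37.719; 32 + 37.719/60 = 32.6286500
  hemisphere W, so the sign is −
Point 5:
  φ: 14° + 48/60 + 29.8/3600 = 14 + 0.800000 + 0.008278 = 14.8082778
  N → positive
  λ: 161° + 51/60 + 42.46/3600 = 161 + 0.850000 + 0.011794 = 161.8617944
  W → negative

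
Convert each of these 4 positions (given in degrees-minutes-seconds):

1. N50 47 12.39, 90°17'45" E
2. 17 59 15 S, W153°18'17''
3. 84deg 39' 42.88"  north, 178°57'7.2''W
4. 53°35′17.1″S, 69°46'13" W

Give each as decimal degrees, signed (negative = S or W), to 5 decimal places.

1. 50.78678, 90.29583
2. -17.98750, -153.30472
3. 84.66191, -178.95200
4. -53.58808, -69.77028

Point 1:
  φ: 50 + 47/60 + 12.39/3600 = 50.786775
  N ⇒ keep positive
  Longitude: 90 + 17/60 + 45/3600 = 90.295833
  E → positive
Point 2:
  Lat: 59′ + 15″ = 59.25000′; 17 + 59.25000/60 = 17.987500
  S ⇒ negate
  Lon: 18′ + 17″ = 18.28333′; 153 + 18.28333/60 = 153.304722
  W ⇒ negate
Point 3:
  Latitude: 39′ + 42.88″ = 39.71467′; 84 + 39.71467/60 = 84.661911
  N → positive
  λ: 57′ + 7.2″ = 57.12000′; 178 + 57.12000/60 = 178.952000
  W → negative
Point 4:
  Latitude: 53° + 35/60 + 17.1/3600 = 53 + 0.583333 + 0.004750 = 53.588083
  S ⇒ negate
  λ: 69° + 46/60 + 13/3600 = 69 + 0.766667 + 0.003611 = 69.770278
  hemisphere W, so the sign is −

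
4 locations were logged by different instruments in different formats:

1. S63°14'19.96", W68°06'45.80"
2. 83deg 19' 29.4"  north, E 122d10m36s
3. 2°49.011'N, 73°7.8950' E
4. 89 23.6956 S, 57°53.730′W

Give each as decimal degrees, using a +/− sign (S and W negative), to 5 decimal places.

1. -63.23888, -68.11272
2. 83.32483, 122.17667
3. 2.81685, 73.13158
4. -89.39493, -57.89550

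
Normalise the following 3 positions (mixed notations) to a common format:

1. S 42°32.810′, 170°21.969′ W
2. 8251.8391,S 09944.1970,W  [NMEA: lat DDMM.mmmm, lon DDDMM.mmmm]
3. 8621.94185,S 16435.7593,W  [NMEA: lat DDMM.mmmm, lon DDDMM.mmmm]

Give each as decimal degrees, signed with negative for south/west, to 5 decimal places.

1. -42.54683, -170.36615
2. -82.86399, -99.73662
3. -86.36570, -164.59599

Point 1:
  Lat: 42 + 32.81/60 = 42.546833
  hemisphere S, so the sign is −
  Longitude: 170 + 21.969/60 = 170.366150
  hemisphere W, so the sign is −
Point 2:
  Latitude: degrees = first 2 digits = 82, minutes = 51.8391; 82 + 51.8391/60 = 82.863985
  S → negative
  Longitude: degrees = first 3 digits = 99, minutes = 44.197; 99 + 44.197/60 = 99.736617
  W ⇒ negate
Point 3:
  Latitude: degrees = first 2 digits = 86, minutes = 21.94185; 86 + 21.94185/60 = 86.365698
  S → negative
  λ: degrees = first 3 digits = 164, minutes = 35.7593; 164 + 35.7593/60 = 164.595988
  W ⇒ negate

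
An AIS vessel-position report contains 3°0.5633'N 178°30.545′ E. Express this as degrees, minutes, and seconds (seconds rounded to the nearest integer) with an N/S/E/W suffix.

Latitude: 0.56330′ → 0′ and 0.56330 × 60 = 33.80″
Lon: fractional minutes 0.54500 × 60 = 32.70″

3°00′34″ N, 178°30′33″ E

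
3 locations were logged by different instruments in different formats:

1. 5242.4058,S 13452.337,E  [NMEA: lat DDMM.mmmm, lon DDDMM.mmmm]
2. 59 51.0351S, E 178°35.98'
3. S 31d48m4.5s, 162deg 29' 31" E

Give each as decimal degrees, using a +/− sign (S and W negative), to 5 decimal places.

1. -52.70676, 134.87228
2. -59.85059, 178.59967
3. -31.80125, 162.49194

Point 1:
  Lat: split at 2 digits → 52° and 42.4058′; 52 + 42.4058/60 = 52.706763
  hemisphere S, so the sign is −
  Lon: split at 3 digits → 134° and 52.337′; 134 + 52.337/60 = 134.872283
  E ⇒ keep positive
Point 2:
  φ: 59 + 51.0351/60 = 59.850585
  hemisphere S, so the sign is −
  λ: 178 + 35.98/60 = 178.599667
  E → positive
Point 3:
  Lat: 31° + 48/60 + 4.5/3600 = 31 + 0.800000 + 0.001250 = 31.801250
  S → negative
  λ: 162° + 29/60 + 31/3600 = 162 + 0.483333 + 0.008611 = 162.491944
  E → positive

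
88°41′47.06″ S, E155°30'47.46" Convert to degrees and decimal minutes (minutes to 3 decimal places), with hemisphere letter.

88° 41.784′ S, 155° 30.791′ E

Latitude: 41 + 47.06/60 = 41.78433′
λ: 30 + 47.46/60 = 30.79100′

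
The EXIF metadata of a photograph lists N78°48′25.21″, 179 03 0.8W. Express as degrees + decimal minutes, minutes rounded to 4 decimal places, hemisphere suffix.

78° 48.4202′ N, 179° 3.0133′ W

φ: 48 + 25.21/60 = 48.420167′
Longitude: seconds/60 = 0.01333; minutes = 3 + 0.01333 = 3.013333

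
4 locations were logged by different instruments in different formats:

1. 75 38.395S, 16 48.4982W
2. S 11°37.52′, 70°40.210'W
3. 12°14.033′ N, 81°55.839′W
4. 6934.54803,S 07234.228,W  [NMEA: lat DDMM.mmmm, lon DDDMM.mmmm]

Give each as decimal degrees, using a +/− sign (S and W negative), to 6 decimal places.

Point 1:
  Lat: 38.395′ = 0.639917°; total 75.6399167
  S ⇒ negate
  Longitude: 16 + 48.4982/60 = 16.8083033
  W → negative
Point 2:
  Lat: 37.52′ = 0.625333°; total 11.6253333
  hemisphere S, so the sign is −
  Longitude: 40.21′ = 0.670167°; total 70.6701667
  hemisphere W, so the sign is −
Point 3:
  φ: 12 + 14.033/60 = 12.2338833
  N ⇒ keep positive
  Lon: 55.839′ = 0.930650°; total 81.9306500
  W ⇒ negate
Point 4:
  Lat: degrees = first 2 digits = 69, minutes = 34.54803; 69 + 34.54803/60 = 69.5758005
  S → negative
  λ: degrees = first 3 digits = 72, minutes = 34.228; 72 + 34.228/60 = 72.5704667
  W → negative

1. -75.639917, -16.808303
2. -11.625333, -70.670167
3. 12.233883, -81.930650
4. -69.575801, -72.570467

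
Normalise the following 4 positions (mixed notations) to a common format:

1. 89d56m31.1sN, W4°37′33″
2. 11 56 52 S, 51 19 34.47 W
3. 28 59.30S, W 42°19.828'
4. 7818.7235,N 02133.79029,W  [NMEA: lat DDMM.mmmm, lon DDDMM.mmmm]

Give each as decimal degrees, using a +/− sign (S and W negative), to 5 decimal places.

Point 1:
  φ: 89 + 56/60 + 31.1/3600 = 89.941972
  N → positive
  λ: 4° + 37/60 + 33/3600 = 4 + 0.616667 + 0.009167 = 4.625833
  W ⇒ negate
Point 2:
  Lat: 11° + 56/60 + 52/3600 = 11 + 0.933333 + 0.014444 = 11.947778
  hemisphere S, so the sign is −
  Longitude: 51 + 19/60 + 34.47/3600 = 51.326242
  hemisphere W, so the sign is −
Point 3:
  Lat: 28 + 59.3/60 = 28.988333
  S → negative
  Longitude: 19.828′ = 0.330467°; total 42.330467
  W ⇒ negate
Point 4:
  φ: degrees = first 2 digits = 78, minutes = 18.7235; 78 + 18.7235/60 = 78.312058
  N → positive
  Longitude: degrees = first 3 digits = 21, minutes = 33.79029; 21 + 33.79029/60 = 21.563172
  W → negative

1. 89.94197, -4.62583
2. -11.94778, -51.32624
3. -28.98833, -42.33047
4. 78.31206, -21.56317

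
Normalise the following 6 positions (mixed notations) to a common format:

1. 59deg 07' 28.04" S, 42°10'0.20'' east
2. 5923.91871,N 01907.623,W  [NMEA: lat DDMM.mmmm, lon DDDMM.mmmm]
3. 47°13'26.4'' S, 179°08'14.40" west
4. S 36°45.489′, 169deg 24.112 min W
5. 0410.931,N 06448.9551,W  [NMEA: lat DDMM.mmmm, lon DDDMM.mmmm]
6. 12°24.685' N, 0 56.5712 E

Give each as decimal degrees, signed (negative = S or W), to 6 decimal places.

1. -59.124456, 42.166722
2. 59.398645, -19.127050
3. -47.224000, -179.137333
4. -36.758150, -169.401867
5. 4.182183, -64.815918
6. 12.411417, 0.942853

Point 1:
  φ: 59 + 7/60 + 28.04/3600 = 59.1244556
  S ⇒ negate
  λ: 10′ + 0.2″ = 10.00333′; 42 + 10.00333/60 = 42.1667222
  E ⇒ keep positive
Point 2:
  φ: split at 2 digits → 59° and 23.91871′; 59 + 23.91871/60 = 59.3986452
  N ⇒ keep positive
  Longitude: split at 3 digits → 019° and 7.623′; 19 + 7.623/60 = 19.1270500
  W ⇒ negate
Point 3:
  φ: 47° + 13/60 + 26.4/3600 = 47 + 0.216667 + 0.007333 = 47.2240000
  S ⇒ negate
  λ: 179 + 8/60 + 14.4/3600 = 179.1373333
  W → negative
Point 4:
  Lat: 45.489′ = 0.758150°; total 36.7581500
  S → negative
  Longitude: 24.112′ = 0.401867°; total 169.4018667
  hemisphere W, so the sign is −
Point 5:
  Lat: degrees = first 2 digits = 4, minutes = 10.931; 4 + 10.931/60 = 4.1821833
  N ⇒ keep positive
  Longitude: degrees = first 3 digits = 64, minutes = 48.9551; 64 + 48.9551/60 = 64.8159183
  W ⇒ negate
Point 6:
  φ: 24.685′ = 0.411417°; total 12.4114167
  N ⇒ keep positive
  λ: 0 + 56.5712/60 = 0.9428533
  E → positive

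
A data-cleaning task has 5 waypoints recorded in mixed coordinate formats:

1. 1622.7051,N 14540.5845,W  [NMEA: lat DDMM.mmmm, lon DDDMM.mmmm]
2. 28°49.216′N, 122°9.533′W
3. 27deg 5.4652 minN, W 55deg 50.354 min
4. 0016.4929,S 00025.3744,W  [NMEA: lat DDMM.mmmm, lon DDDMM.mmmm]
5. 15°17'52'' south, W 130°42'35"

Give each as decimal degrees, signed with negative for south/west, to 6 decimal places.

Point 1:
  Lat: split at 2 digits → 16° and 22.7051′; 16 + 22.7051/60 = 16.3784183
  N ⇒ keep positive
  λ: split at 3 digits → 145° and 40.5845′; 145 + 40.5845/60 = 145.6764083
  hemisphere W, so the sign is −
Point 2:
  Latitude: 28 + 49.216/60 = 28.8202667
  N → positive
  λ: 122 + 9.533/60 = 122.1588833
  W → negative
Point 3:
  Lat: 5.4652′ = 0.091087°; total 27.0910867
  N ⇒ keep positive
  Longitude: 50.354′ = 0.839233°; total 55.8392333
  W ⇒ negate
Point 4:
  Latitude: split at 2 digits → 00° and 16.4929′; 0 + 16.4929/60 = 0.2748817
  S → negative
  Lon: split at 3 digits → 000° and 25.3744′; 0 + 25.3744/60 = 0.4229067
  hemisphere W, so the sign is −
Point 5:
  Lat: 17′ + 52″ = 17.86667′; 15 + 17.86667/60 = 15.2977778
  S → negative
  Longitude: 130 + 42/60 + 35/3600 = 130.7097222
  W → negative

1. 16.378418, -145.676408
2. 28.820267, -122.158883
3. 27.091087, -55.839233
4. -0.274882, -0.422907
5. -15.297778, -130.709722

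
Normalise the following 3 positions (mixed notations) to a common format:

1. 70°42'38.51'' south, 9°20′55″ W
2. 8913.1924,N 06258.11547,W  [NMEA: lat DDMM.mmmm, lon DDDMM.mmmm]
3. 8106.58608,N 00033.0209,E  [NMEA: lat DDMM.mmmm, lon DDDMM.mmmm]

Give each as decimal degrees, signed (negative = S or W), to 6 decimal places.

Point 1:
  Lat: 70° + 42/60 + 38.51/3600 = 70 + 0.700000 + 0.010697 = 70.7106972
  S ⇒ negate
  Lon: 9 + 20/60 + 55/3600 = 9.3486111
  W ⇒ negate
Point 2:
  φ: split at 2 digits → 89° and 13.1924′; 89 + 13.1924/60 = 89.2198733
  N → positive
  λ: split at 3 digits → 062° and 58.11547′; 62 + 58.11547/60 = 62.9685912
  W ⇒ negate
Point 3:
  Latitude: degrees = first 2 digits = 81, minutes = 6.58608; 81 + 6.58608/60 = 81.1097680
  N → positive
  Longitude: split at 3 digits → 000° and 33.0209′; 0 + 33.0209/60 = 0.5503483
  E ⇒ keep positive

1. -70.710697, -9.348611
2. 89.219873, -62.968591
3. 81.109768, 0.550348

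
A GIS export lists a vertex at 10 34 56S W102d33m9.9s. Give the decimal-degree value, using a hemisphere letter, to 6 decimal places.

Latitude: 10° + 34/60 + 56/3600 = 10 + 0.566667 + 0.015556 = 10.5822222
λ: 102° + 33/60 + 9.9/3600 = 102 + 0.550000 + 0.002750 = 102.5527500

10.582222° S, 102.552750° W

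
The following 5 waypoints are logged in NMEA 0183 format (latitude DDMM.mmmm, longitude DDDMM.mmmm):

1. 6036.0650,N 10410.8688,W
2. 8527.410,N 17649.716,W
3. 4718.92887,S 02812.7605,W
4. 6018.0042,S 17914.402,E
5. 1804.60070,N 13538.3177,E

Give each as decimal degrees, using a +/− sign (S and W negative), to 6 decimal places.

1. 60.601083, -104.181147
2. 85.456833, -176.828600
3. -47.315481, -28.212675
4. -60.300070, 179.240033
5. 18.076678, 135.638628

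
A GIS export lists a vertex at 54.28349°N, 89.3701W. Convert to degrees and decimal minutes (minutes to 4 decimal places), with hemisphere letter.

54° 17.0094′ N, 89° 22.2060′ W

Latitude: fractional part 0.283490 → 17.009400 minutes
Lon: fractional part 0.370100 → 22.206000 minutes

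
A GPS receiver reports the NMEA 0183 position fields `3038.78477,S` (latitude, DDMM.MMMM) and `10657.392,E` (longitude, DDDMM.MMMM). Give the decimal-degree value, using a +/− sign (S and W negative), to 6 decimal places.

-30.646413, 106.956533

φ: split at 2 digits → 30° and 38.78477′; 30 + 38.78477/60 = 30.6464128
hemisphere S, so the sign is −
Longitude: split at 3 digits → 106° and 57.392′; 106 + 57.392/60 = 106.9565333
E → positive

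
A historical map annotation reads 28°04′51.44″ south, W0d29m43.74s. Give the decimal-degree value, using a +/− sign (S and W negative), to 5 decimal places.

Lat: 4′ + 51.44″ = 4.85733′; 28 + 4.85733/60 = 28.080956
S ⇒ negate
Longitude: 0 + 29/60 + 43.74/3600 = 0.495483
W ⇒ negate

-28.08096, -0.49548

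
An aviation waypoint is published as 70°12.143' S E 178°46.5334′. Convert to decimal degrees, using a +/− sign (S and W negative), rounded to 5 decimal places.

-70.20238, 178.77556

Latitude: 12.143′ = 0.202383°; total 70.202383
S ⇒ negate
Longitude: 178 + 46.5334/60 = 178.775557
E → positive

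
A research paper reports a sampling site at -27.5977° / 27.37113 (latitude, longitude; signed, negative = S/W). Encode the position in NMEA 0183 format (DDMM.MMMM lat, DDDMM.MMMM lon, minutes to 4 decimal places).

2735.8620,S / 02722.2678,E

Latitude is negative → S; |value| = 27.597700
φ: minutes = (27.597700 − 27) × 60 = 35.862000
Longitude: minutes = (27.371130 − 27) × 60 = 22.267800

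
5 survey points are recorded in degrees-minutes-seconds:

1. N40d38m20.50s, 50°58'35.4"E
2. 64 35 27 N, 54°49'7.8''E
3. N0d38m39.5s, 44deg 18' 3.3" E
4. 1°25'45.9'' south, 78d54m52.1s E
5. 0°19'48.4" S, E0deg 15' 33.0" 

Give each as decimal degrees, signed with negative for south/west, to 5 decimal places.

Point 1:
  Lat: 40 + 38/60 + 20.5/3600 = 40.639028
  N ⇒ keep positive
  λ: 50° + 58/60 + 35.4/3600 = 50 + 0.966667 + 0.009833 = 50.976500
  E ⇒ keep positive
Point 2:
  φ: 35′ + 27″ = 35.45000′; 64 + 35.45000/60 = 64.590833
  N → positive
  λ: 54° + 49/60 + 7.8/3600 = 54 + 0.816667 + 0.002167 = 54.818833
  E ⇒ keep positive
Point 3:
  φ: 0° + 38/60 + 39.5/3600 = 0 + 0.633333 + 0.010972 = 0.644306
  N → positive
  λ: 44° + 18/60 + 3.3/3600 = 44 + 0.300000 + 0.000917 = 44.300917
  E ⇒ keep positive
Point 4:
  Lat: 25′ + 45.9″ = 25.76500′; 1 + 25.76500/60 = 1.429417
  S ⇒ negate
  Longitude: 54′ + 52.1″ = 54.86833′; 78 + 54.86833/60 = 78.914472
  E → positive
Point 5:
  Lat: 0 + 19/60 + 48.4/3600 = 0.330111
  S ⇒ negate
  Lon: 0 + 15/60 + 33/3600 = 0.259167
  E → positive

1. 40.63903, 50.97650
2. 64.59083, 54.81883
3. 0.64431, 44.30092
4. -1.42942, 78.91447
5. -0.33011, 0.25917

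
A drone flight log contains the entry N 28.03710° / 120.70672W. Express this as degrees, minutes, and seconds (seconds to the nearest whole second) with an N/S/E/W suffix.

28°02′14″ N, 120°42′24″ W

φ: whole degrees 28; 2.22600′ → 2′ and 13.56″
Lon: 0.706720° → 42.40320′; 0.40320 × 60 = 24.19″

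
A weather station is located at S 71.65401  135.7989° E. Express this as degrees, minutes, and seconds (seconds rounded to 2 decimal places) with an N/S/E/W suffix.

Lat: whole degrees 71; 39.24060′ → 39′ and 14.4360″
λ: whole degrees 135; 47.93400′ → 47′ and 56.0400″

71°39′14.44″ S, 135°47′56.04″ E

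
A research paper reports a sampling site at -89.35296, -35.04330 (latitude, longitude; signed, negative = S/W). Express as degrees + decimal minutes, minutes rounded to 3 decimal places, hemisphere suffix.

Latitude is negative → S; |value| = 89.352960
Latitude: 89° + 0.352960 × 60 = 89° 21.17760′
Longitude is negative → W; |value| = 35.043300
Lon: 35° + 0.043300 × 60 = 35° 2.59800′

89° 21.178′ S, 35° 2.598′ W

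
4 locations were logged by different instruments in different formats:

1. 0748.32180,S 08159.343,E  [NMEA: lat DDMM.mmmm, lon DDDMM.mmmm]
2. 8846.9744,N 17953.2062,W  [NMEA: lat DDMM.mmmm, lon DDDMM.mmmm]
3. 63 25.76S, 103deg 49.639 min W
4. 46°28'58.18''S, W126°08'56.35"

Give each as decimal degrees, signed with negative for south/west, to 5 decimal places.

Point 1:
  φ: split at 2 digits → 07° and 48.3218′; 7 + 48.3218/60 = 7.805363
  S → negative
  λ: split at 3 digits → 081° and 59.343′; 81 + 59.343/60 = 81.989050
  E → positive
Point 2:
  φ: degrees = first 2 digits = 88, minutes = 46.9744; 88 + 46.9744/60 = 88.782907
  N ⇒ keep positive
  Lon: degrees = first 3 digits = 179, minutes = 53.2062; 179 + 53.2062/60 = 179.886770
  W → negative
Point 3:
  Lat: 63 + 25.76/60 = 63.429333
  hemisphere S, so the sign is −
  Longitude: 103 + 49.639/60 = 103.827317
  hemisphere W, so the sign is −
Point 4:
  Lat: 46° + 28/60 + 58.18/3600 = 46 + 0.466667 + 0.016161 = 46.482828
  S → negative
  Longitude: 8′ + 56.35″ = 8.93917′; 126 + 8.93917/60 = 126.148986
  hemisphere W, so the sign is −

1. -7.80536, 81.98905
2. 88.78291, -179.88677
3. -63.42933, -103.82732
4. -46.48283, -126.14899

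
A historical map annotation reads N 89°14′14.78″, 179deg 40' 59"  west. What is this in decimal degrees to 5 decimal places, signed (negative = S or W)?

89.23744, -179.68306

Latitude: 89 + 14/60 + 14.78/3600 = 89.237439
N ⇒ keep positive
λ: 40′ + 59″ = 40.98333′; 179 + 40.98333/60 = 179.683056
hemisphere W, so the sign is −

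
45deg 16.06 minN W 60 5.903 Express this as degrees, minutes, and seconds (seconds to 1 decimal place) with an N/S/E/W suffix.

φ: 16.06000′ → 16′ and 0.06000 × 60 = 3.600″
λ: fractional minutes 0.90300 × 60 = 54.180″

45°16′3.6″ N, 60°05′54.2″ W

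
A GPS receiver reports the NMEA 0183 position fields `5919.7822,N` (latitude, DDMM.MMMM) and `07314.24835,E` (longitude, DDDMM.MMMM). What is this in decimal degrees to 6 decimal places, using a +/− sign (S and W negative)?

φ: degrees = first 2 digits = 59, minutes = 19.7822; 59 + 19.7822/60 = 59.3297033
N → positive
Lon: degrees = first 3 digits = 73, minutes = 14.24835; 73 + 14.24835/60 = 73.2374725
E → positive

59.329703, 73.237473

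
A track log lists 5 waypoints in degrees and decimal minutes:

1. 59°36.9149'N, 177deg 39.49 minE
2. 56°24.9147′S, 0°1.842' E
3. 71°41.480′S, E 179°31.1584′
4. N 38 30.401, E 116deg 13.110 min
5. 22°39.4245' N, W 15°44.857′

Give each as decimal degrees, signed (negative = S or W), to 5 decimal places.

Point 1:
  φ: 36.9149′ = 0.615248°; total 59.615248
  N → positive
  Longitude: 177 + 39.49/60 = 177.658167
  E → positive
Point 2:
  φ: 24.9147′ = 0.415245°; total 56.415245
  hemisphere S, so the sign is −
  Lon: 0 + 1.842/60 = 0.030700
  E → positive
Point 3:
  Lat: 41.48′ = 0.691333°; total 71.691333
  S ⇒ negate
  λ: 179 + 31.1584/60 = 179.519307
  E ⇒ keep positive
Point 4:
  Lat: 30.401′ = 0.506683°; total 38.506683
  N ⇒ keep positive
  Longitude: 13.11′ = 0.218500°; total 116.218500
  E ⇒ keep positive
Point 5:
  Latitude: 39.4245′ = 0.657075°; total 22.657075
  N ⇒ keep positive
  Longitude: 15 + 44.857/60 = 15.747617
  hemisphere W, so the sign is −

1. 59.61525, 177.65817
2. -56.41525, 0.03070
3. -71.69133, 179.51931
4. 38.50668, 116.21850
5. 22.65708, -15.74762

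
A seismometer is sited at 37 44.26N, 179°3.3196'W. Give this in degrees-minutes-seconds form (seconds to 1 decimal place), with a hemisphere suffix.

37°44′15.6″ N, 179°03′19.2″ W

φ: fractional minutes 0.26000 × 60 = 15.600″
Lon: fractional minutes 0.31960 × 60 = 19.176″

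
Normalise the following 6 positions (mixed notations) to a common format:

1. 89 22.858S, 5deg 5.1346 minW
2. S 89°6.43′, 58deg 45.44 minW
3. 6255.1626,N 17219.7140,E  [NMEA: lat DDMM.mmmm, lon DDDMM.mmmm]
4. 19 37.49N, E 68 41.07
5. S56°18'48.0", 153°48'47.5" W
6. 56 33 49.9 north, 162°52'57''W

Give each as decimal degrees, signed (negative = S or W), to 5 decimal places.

1. -89.38097, -5.08558
2. -89.10717, -58.75733
3. 62.91938, 172.32857
4. 19.62483, 68.68450
5. -56.31333, -153.81319
6. 56.56386, -162.88250

Point 1:
  φ: 89 + 22.858/60 = 89.380967
  hemisphere S, so the sign is −
  λ: 5.1346′ = 0.085577°; total 5.085577
  W → negative
Point 2:
  φ: 6.43′ = 0.107167°; total 89.107167
  S ⇒ negate
  Longitude: 45.44′ = 0.757333°; total 58.757333
  W → negative
Point 3:
  φ: split at 2 digits → 62° and 55.1626′; 62 + 55.1626/60 = 62.919377
  N → positive
  Lon: degrees = first 3 digits = 172, minutes = 19.714; 172 + 19.714/60 = 172.328567
  E ⇒ keep positive
Point 4:
  φ: 37.49′ = 0.624833°; total 19.624833
  N → positive
  Lon: 68 + 41.07/60 = 68.684500
  E ⇒ keep positive
Point 5:
  Latitude: 56 + 18/60 + 48/3600 = 56.313333
  S → negative
  Longitude: 48′ + 47.5″ = 48.79167′; 153 + 48.79167/60 = 153.813194
  hemisphere W, so the sign is −
Point 6:
  Latitude: 33′ + 49.9″ = 33.83167′; 56 + 33.83167/60 = 56.563861
  N → positive
  Lon: 162° + 52/60 + 57/3600 = 162 + 0.866667 + 0.015833 = 162.882500
  W ⇒ negate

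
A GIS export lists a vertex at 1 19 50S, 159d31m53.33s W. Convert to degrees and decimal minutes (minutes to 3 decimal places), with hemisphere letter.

1° 19.833′ S, 159° 31.889′ W

φ: seconds/60 = 0.83333; minutes = 19 + 0.83333 = 19.83333
Lon: seconds/60 = 0.88883; minutes = 31 + 0.88883 = 31.88883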